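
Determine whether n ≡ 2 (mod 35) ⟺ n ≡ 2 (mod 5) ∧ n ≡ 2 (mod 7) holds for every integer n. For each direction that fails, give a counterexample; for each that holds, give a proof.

(→) Suppose n ≡ 2 (mod 35); write n = 35j + 2. Since 5 ∣ 35, reducing mod 5 gives n ≡ 2 (mod 5); since 7 ∣ 35, reducing mod 7 gives n ≡ 2 (mod 7).

(←) Conversely, if n ≡ 2 (mod 5) and n ≡ 2 (mod 7), then by the Chinese remainder theorem n ≡ 2 (mod 35). This is exactly n ≡ 2 (mod 35).

Both implications hold.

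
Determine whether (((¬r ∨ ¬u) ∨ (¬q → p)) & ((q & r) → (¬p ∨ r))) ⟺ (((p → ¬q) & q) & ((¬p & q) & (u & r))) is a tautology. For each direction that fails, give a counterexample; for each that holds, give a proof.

The forward direction fails; the converse holds.

(⟹) This fails. Under u = F, p = F, r = F, q = F, the left side is true but the right side is false.

(⟸) Assume the antecedent. If u is true, the antecedent forces (u = T, p = F, r = T, q = T), and the consequent holds there. If u is false, the antecedent cannot hold. Either way the consequent holds.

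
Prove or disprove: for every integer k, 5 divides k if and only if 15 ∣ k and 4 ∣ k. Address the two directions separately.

The forward direction fails; the converse holds.

Forward direction. This fails: take k = 5. Certainly 5 ∣ 5, but 15 ∤ 5.

Converse. Suppose 15 ∣ k and 4 ∣ k. Any common multiple of 15 and 4 is a multiple of their lcm; here gcd(15, 4) = 1, so lcm(15, 4) = 15·4 = 60, so 60 ∣ k. Since 5 ∣ 60, it follows that 5 ∣ k.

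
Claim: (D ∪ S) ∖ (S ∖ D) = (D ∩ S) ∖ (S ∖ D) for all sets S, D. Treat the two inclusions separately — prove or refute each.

Only the reverse inclusion holds.

Forward inclusion. This inclusion fails. Take S = ∅, D = {1}; then 1 ∈ (D ∪ S) ∖ (S ∖ D) but 1 ∉ (D ∩ S) ∖ (S ∖ D).

Reverse inclusion. Let x ∈ (D ∩ S) ∖ (S ∖ D). Then x ∈ S ∩ D, from which x ∈ (D ∪ S) ∖ (S ∖ D).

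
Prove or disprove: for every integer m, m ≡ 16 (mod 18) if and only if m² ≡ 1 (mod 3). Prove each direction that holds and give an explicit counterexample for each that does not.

(⟹) Suppose m ≡ 16 (mod 18). Then m² ≡ 16² = 256 (mod 18), and since 3 ∣ 18, also m² ≡ 1 (mod 3).

(⟸) This fails: take m = 1. Then 1² = 1 ≡ 1 (mod 3), yet 1 ≡ 1 (mod 18), not 16.

Not equivalent: only (⇒) holds.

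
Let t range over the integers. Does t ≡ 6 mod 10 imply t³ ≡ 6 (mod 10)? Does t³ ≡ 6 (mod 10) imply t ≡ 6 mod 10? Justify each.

Both directions hold.

(⇒) Suppose t ≡ 6 mod 10. Write t = 10j + 6. Then (10j + 6)³ = 1000j³ + 1800j² + 1080j + 216 = 10(100j³ + 180j² + 108j + 21) + 6, so t³ ≡ 6 (mod 10).

(⇐) For the converse, argue contrapositively. If t ≢ 6 (mod 10), then t is congruent to one of 0, 1, 2, 3, 4, 5, 7, 8, 9 modulo 10, and these give t³ ≡ 0, 1, 8, 7, 4, 5, 3, 2, 9 respectively — never 6.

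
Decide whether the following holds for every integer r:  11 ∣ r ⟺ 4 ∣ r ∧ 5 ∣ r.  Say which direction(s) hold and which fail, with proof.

[⇒] This fails: take r = 11. Certainly 11 ∣ 11, but 4 ∤ 11.

[⇐] This fails: take r = 20. Both 4 ∣ 20 and 5 ∣ 20, yet 20 is not a multiple of 11 (since 20 = 1·11 + 9), so 11 ∤ 20.

Both directions fail.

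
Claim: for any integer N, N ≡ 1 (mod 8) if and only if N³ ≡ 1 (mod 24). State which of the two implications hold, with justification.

Only the converse holds.

(←) The residues r modulo 24 with r³ ≡ 1 (mod 24) are exactly {1}, and each is ≡ 1 (mod 8).

(→) This fails: take N = 9. Then 9 ≡ 1 (mod 8), but 9³ = 729 ≡ 9 (mod 24), not 1.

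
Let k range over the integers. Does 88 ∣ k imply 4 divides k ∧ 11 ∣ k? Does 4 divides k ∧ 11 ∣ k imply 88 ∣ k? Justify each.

Forward direction. If 88 ∣ k, write k = 88q. Since 88 = 22·4, k = 4·(22q), so 4 ∣ k; and since 88 = 8·11, k = 11·(8q), so 11 ∣ k.

Converse. This fails: take k = 44. Both 4 ∣ 44 and 11 ∣ 44, yet 44 is not a multiple of 88 (since 44 = 0·88 + 44), so 88 ∤ 44.

The forward direction holds; the converse fails.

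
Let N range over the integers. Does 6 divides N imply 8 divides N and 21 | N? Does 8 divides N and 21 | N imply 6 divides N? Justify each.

(⇒) fails; (⇐) holds.

(⟹) This fails: take N = 6. Certainly 6 ∣ 6, but 8 ∤ 6.

(⟸) Suppose 8 ∣ N and 21 ∣ N. Any common multiple of 8 and 21 is a multiple of their lcm; here gcd(8, 21) = 1, so lcm(8, 21) = 8·21 = 168, so 168 ∣ N. Since 6 ∣ 168, it follows that 6 ∣ N.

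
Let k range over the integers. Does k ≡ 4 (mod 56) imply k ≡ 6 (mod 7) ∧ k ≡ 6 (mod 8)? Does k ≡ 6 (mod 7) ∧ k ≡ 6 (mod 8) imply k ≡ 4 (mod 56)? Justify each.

Forward direction. This fails: k = 4 gives 4 ≡ 4 (mod 56) but 4 ≡ 4 (mod 7), so the conjunction on the right does not hold.

Converse. This fails: k = 6 satisfies both congruences on the right (6 ≡ 6 mod 7 and 6 ≡ 6 mod 8) yet 6 ≡ 6 (mod 56), not 4.

(⇒) fails and (⇐) fails.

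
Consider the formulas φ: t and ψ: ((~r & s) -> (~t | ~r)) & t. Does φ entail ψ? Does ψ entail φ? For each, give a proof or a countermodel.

The biconditional holds.

(⇒) Assume the antecedent. If r is true, the antecedent forces (r = T, s = F, t = T) or (r = T, s = T, t = T), and ((~r & s) -> (~t | ~r)) & t holds there. If r is false, the antecedent forces (r = F, s = F, t = T) or (r = F, s = T, t = T), and ((~r & s) -> (~t | ~r)) & t holds there. Either way ((~r & s) -> (~t | ~r)) & t holds.

(⇐) Assume the antecedent. If r is true, the antecedent forces (r = T, s = F, t = T) or (r = T, s = T, t = T), and t holds there. If r is false, the antecedent forces (r = F, s = F, t = T) or (r = F, s = T, t = T), and t holds there. Either way t holds.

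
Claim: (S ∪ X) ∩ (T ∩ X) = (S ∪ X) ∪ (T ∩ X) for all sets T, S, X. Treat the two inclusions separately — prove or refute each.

(⊇) This inclusion fails. Take T = ∅, S = {1}, X = ∅; then 1 ∈ (S ∪ X) ∪ (T ∩ X) but 1 ∉ (S ∪ X) ∩ (T ∩ X).

(⊆) Let x ∈ (S ∪ X) ∩ (T ∩ X). Then either x ∈ T ∩ X and x ∉ S; or x ∈ T ∩ S ∩ X. In each case x ∈ (S ∪ X) ∪ (T ∩ X), so (S ∪ X) ∩ (T ∩ X) ⊆ (S ∪ X) ∪ (T ∩ X).

(⊆) holds; (⊇) fails.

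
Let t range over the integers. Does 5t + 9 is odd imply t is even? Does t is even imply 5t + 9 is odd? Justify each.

(⟸) Suppose t is even; write t = 2j. Then 5t + 9 = 5·(2j) + 9 = 2·5j + 9, which is odd.

(⟹) Suppose 5t + 9 is odd. Since 5 is odd, 5t and t have the same parity, so 5t + 9 ≡ t + 9 (mod 2). As 9 is odd, 5t + 9 is odd exactly when t is even. Thus t is even.

Both directions hold.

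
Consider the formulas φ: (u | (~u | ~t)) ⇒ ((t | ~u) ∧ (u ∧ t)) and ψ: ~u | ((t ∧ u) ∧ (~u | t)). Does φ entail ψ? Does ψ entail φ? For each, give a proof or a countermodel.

The forward direction holds; the converse fails.

(→) Assume the antecedent. If u is true, the antecedent forces (u = T, t = T), and ~u | ((t ∧ u) ∧ (~u | t)) holds there. If u is false, the antecedent cannot hold. Either way ~u | ((t ∧ u) ∧ (~u | t)) holds.

(←) This fails. Under u = F, t = F, the left side is false but the right side is true.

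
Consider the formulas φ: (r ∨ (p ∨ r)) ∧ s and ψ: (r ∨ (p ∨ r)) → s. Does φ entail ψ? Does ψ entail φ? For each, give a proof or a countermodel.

(→) Assume the antecedent. If s is true, (r ∨ (p ∨ r)) → s reduces to true regardless of the other variables. If s is false, the antecedent cannot hold. Either way (r ∨ (p ∨ r)) → s holds.

(←) This fails. Under s = F, r = F, p = F, the left side is false but the right side is true.

The forward direction holds; the converse fails.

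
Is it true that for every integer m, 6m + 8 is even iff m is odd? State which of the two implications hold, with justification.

[⇒] This fails: take m = 6. Then 6m + 8 = 44, which is even, yet m = 6 is even, not odd.

[⇐] Suppose m is odd. Since 6 is even, 6m is even for every m, so 6m + 8 has the same parity as 8, which is even. Hence 6m + 8 is even.

(⇒) fails; (⇐) holds.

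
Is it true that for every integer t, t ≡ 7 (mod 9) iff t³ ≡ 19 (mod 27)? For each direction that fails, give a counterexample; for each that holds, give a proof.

Equivalent; both directions hold.

[⇒] Suppose t ≡ 7 (mod 9). Working modulo 27, t ∈ {7, 16, 25}; for each such r, r³ ≡ 19 (mod 27).

[⇐] Conversely, the residues r modulo 27 with r³ ≡ 19 (mod 27) are exactly {7, 16, 25}, and each is ≡ 7 (mod 9).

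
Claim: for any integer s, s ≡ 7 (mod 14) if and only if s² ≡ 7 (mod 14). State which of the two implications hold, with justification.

[⇐] Suppose s² ≡ 7 (mod 14). The only residue r in {0, …, 13} with r² ≡ 7 (mod 14) is r = 7, so s ≡ 7 (mod 14).

[⇒] Suppose s ≡ 7 (mod 14). Write s = 14j + 7. Then (14j + 7)² = 196j² + 196j + 49 = 14(14j² + 14j + 3) + 7, so s² ≡ 7 (mod 14).

Both directions hold; the statement is true.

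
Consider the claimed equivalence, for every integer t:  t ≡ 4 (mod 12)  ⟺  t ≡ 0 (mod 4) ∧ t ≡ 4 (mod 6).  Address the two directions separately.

Equivalent; both directions hold.

[⇒] Suppose t ≡ 4 (mod 12); write t = 12j + 4. Since 4 ∣ 12, reducing mod 4 gives t ≡ 4 ≡ 0 (mod 4); since 6 ∣ 12, reducing mod 6 gives t ≡ 4 (mod 6).

[⇐] Conversely, if t ≡ 0 (mod 4) and t ≡ 4 (mod 6), then by the Chinese remainder theorem t ≡ 4 (mod 12). This is exactly t ≡ 4 (mod 12).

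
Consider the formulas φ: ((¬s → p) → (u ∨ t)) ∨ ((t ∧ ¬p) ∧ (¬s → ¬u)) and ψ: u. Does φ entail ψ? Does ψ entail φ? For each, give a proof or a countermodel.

(⇒) This fails. Under u = F, p = F, t = F, s = F, the left side is true but the right side is false.

(⇐) Assume the antecedent. If u is true, the consequent reduces to true regardless of the other variables. If u is false, the antecedent cannot hold. Either way the consequent holds.

Only the converse holds.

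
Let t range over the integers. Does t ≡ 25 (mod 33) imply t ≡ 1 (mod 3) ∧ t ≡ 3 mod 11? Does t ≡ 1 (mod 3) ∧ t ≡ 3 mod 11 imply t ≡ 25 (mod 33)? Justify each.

Both implications hold.

(→) Suppose t ≡ 25 (mod 33); write t = 33j + 25. Since 3 ∣ 33, reducing mod 3 gives t ≡ 25 ≡ 1 (mod 3); since 11 ∣ 33, reducing mod 11 gives t ≡ 25 ≡ 3 (mod 11).

(←) Conversely, if t ≡ 1 (mod 3) and t ≡ 3 (mod 11), then by the Chinese remainder theorem t ≡ 25 (mod 33). This is exactly t ≡ 25 (mod 33).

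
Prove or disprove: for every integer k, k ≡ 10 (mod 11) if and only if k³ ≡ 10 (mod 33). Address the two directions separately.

(⇒) fails; (⇐) holds.

[⇒] This fails: take k = 21. Then 21 ≡ 10 (mod 11), but 21³ = 9261 ≡ 21 (mod 33), not 10.

[⇐] Conversely, the residues r modulo 33 with r³ ≡ 10 (mod 33) are exactly {10}, and each is ≡ 10 (mod 11).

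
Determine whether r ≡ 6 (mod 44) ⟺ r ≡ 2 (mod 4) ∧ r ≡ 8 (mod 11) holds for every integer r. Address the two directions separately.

(⇒) fails and (⇐) fails.

(→) This fails: r = 6 gives 6 ≡ 6 (mod 44) but 6 ≡ 6 (mod 11), so the conjunction on the right does not hold.

(←) This fails: r = 30 satisfies both congruences on the right (30 ≡ 2 mod 4 and 30 ≡ 8 mod 11) yet 30 ≡ 30 (mod 44), not 6.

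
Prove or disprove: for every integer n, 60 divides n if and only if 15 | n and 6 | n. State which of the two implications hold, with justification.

(⇒) If 60 ∣ n, write n = 60q. Since 60 = 4·15, n = 15·(4q), so 15 ∣ n; and since 60 = 10·6, n = 6·(10q), so 6 ∣ n.

(⇐) This fails: take n = 30. Both 15 ∣ 30 and 6 ∣ 30, yet 30 is not a multiple of 60 (since 30 = 0·60 + 30), so 60 ∤ 30.

The forward direction holds; the converse fails.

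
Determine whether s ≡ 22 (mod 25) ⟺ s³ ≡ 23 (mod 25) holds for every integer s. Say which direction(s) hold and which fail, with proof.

Forward direction. Suppose s ≡ 22 (mod 25). Write s = 25j + 22. Then (25j + 22)³ = 15625j³ + 41250j² + 36300j + 10648 = 25(625j³ + 1650j² + 1452j + 425) + 23, so s³ ≡ 23 (mod 25).

Converse. Suppose s³ ≡ 23 (mod 25). The only residue r in {0, …, 24} with r³ ≡ 23 (mod 25) is r = 22, so s ≡ 22 (mod 25).

Both directions hold.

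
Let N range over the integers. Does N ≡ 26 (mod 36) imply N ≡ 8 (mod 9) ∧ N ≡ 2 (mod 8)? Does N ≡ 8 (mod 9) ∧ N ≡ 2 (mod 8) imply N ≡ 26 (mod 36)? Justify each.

Only the converse holds.

(⟹) This fails: N = 62 gives 62 ≡ 26 (mod 36) but 62 ≡ 6 (mod 8), so the conjunction on the right does not hold.

(⟸) Conversely, if N ≡ 8 (mod 9) and N ≡ 2 (mod 8), then by the Chinese remainder theorem N ≡ 26 (mod 72). Since 26 ≡ 26 (mod 36) and 36 ∣ 72, we get N ≡ 26 (mod 36).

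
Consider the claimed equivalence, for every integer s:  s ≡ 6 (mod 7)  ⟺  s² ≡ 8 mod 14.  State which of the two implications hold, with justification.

Both directions fail.

[⇒] This fails: take s = 13. Then 13 ≡ 6 (mod 7), but 13² = 169 ≡ 1 (mod 14), not 8.

[⇐] This fails: take s = 8. Then 8² = 64 ≡ 8 (mod 14), yet 8 ≡ 1 (mod 7), not 6.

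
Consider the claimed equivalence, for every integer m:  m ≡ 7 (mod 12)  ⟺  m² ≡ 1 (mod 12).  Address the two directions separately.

(⇒) holds; (⇐) fails.

(←) This fails: take m = 1. Then 1² = 1 ≡ 1 (mod 12), yet 1 ≡ 1 (mod 12), not 7.

(→) Suppose m ≡ 7 (mod 12). Write m = 12j + 7. Then (12j + 7)² = 144j² + 168j + 49 = 12(12j² + 14j + 4) + 1, so m² ≡ 1 (mod 12).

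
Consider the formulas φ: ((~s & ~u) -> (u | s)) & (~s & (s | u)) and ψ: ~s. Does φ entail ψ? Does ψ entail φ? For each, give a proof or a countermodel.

Not equivalent: only (⇒) holds.

(→) Assume the antecedent. If s is true, the antecedent cannot hold. If s is false, ~s reduces to true regardless of the other variables. Either way ~s holds.

(←) This fails. Under s = F, u = F, the left side is false but the right side is true.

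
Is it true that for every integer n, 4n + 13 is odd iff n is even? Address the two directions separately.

(⟹) This fails: take n = 7. Then 4n + 13 = 41, which is odd, yet n = 7 is odd, not even.

(⟸) Suppose n is even. Since 4 is even, 4n is even for every n, so 4n + 13 has the same parity as 13, which is odd. Hence 4n + 13 is odd.

Only the converse holds.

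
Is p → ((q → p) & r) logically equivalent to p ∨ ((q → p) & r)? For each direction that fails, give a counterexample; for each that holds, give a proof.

(⇒) This fails. Under r = F, q = F, p = F, the left side is true but the right side is false.

(⇐) This fails. Under r = F, q = F, p = T, the left side is false but the right side is true.

Both directions fail.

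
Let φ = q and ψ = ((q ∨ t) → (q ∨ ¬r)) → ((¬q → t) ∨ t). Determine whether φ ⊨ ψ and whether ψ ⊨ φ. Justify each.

[⇐] This fails. Under r = F, q = F, t = T, the left side is false but the right side is true.

[⇒] Assume the antecedent. If r is true, the antecedent forces (r = T, q = T, t = F) or (r = T, q = T, t = T), and the consequent holds there. If r is false, the antecedent forces (r = F, q = T, t = F) or (r = F, q = T, t = T), and the consequent holds there. Either way the consequent holds.

Not equivalent: only (⇒) holds.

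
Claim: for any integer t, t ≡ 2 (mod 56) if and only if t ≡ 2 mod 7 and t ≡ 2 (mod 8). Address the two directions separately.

Both implications hold.

Forward direction. Suppose t ≡ 2 (mod 56); write t = 56j + 2. Since 7 ∣ 56, reducing mod 7 gives t ≡ 2 (mod 7); since 8 ∣ 56, reducing mod 8 gives t ≡ 2 (mod 8).

Converse. If t ≡ 2 (mod 7) and t ≡ 2 (mod 8), then by the Chinese remainder theorem t ≡ 2 (mod 56). This is exactly t ≡ 2 (mod 56).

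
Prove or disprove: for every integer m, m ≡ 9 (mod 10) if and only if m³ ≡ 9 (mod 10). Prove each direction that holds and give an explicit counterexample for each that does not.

[⇒] Suppose m ≡ 9 (mod 10). Write m = 10j + 9. Then (10j + 9)³ = 1000j³ + 2700j² + 2430j + 729 = 10(100j³ + 270j² + 243j + 72) + 9, so m³ ≡ 9 (mod 10).

[⇐] Conversely, suppose m³ ≡ 9 (mod 10). The only residue r in {0, …, 9} with r³ ≡ 9 (mod 10) is r = 9, so m ≡ 9 (mod 10).

The biconditional holds.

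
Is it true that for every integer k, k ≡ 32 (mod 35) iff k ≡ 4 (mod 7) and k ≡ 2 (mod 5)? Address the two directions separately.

Both directions hold; the statement is true.

(⟹) Suppose k ≡ 32 (mod 35); write k = 35j + 32. Since 7 ∣ 35, reducing mod 7 gives k ≡ 32 ≡ 4 (mod 7); since 5 ∣ 35, reducing mod 5 gives k ≡ 32 ≡ 2 (mod 5).

(⟸) Conversely, if k ≡ 4 (mod 7) and k ≡ 2 (mod 5), then by the Chinese remainder theorem k ≡ 32 (mod 35). This is exactly k ≡ 32 (mod 35).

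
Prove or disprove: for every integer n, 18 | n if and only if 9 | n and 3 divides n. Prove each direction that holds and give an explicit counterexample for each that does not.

(⟹) If 18 ∣ n, write n = 18q. Since 18 = 2·9, n = 9·(2q), so 9 ∣ n; and since 18 = 6·3, n = 3·(6q), so 3 ∣ n.

(⟸) This fails: take n = 9. Both 9 ∣ 9 and 3 ∣ 9, yet 9 is not a multiple of 18 (since 9 = 0·18 + 9), so 18 ∤ 9.

Only the forward direction holds.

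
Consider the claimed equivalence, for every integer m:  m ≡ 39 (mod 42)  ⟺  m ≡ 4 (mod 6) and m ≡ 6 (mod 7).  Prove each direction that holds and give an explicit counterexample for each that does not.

Forward direction. This fails: m = 39 gives 39 ≡ 39 (mod 42) but 39 ≡ 3 (mod 6), so the conjunction on the right does not hold.

Converse. This fails: m = 34 satisfies both congruences on the right (34 ≡ 4 mod 6 and 34 ≡ 6 mod 7) yet 34 ≡ 34 (mod 42), not 39.

Both directions fail.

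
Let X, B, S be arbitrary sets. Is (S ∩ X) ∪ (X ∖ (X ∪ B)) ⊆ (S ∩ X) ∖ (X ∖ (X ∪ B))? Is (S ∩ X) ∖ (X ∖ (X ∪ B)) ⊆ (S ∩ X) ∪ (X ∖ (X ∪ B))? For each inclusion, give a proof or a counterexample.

Both inclusions hold.

(⟹) Let x ∈ (S ∩ X) ∪ (X ∖ (X ∪ B)). Then either x ∈ X ∩ S and x ∉ B; or x ∈ X ∩ B ∩ S. In each case x ∈ (S ∩ X) ∖ (X ∖ (X ∪ B)), so (S ∩ X) ∪ (X ∖ (X ∪ B)) ⊆ (S ∩ X) ∖ (X ∖ (X ∪ B)).

(⟸) Let x ∈ (S ∩ X) ∖ (X ∖ (X ∪ B)). Then either x ∈ X ∩ S and x ∉ B; or x ∈ X ∩ B ∩ S. In each case x ∈ (S ∩ X) ∪ (X ∖ (X ∪ B)), so (S ∩ X) ∖ (X ∖ (X ∪ B)) ⊆ (S ∩ X) ∪ (X ∖ (X ∪ B)).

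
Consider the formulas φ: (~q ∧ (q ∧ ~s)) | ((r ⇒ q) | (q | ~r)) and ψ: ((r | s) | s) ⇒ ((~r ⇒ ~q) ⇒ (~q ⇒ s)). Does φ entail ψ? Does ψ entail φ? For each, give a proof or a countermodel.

(→) Assume the antecedent. If r is true, the antecedent forces (r = T, q = T, s = F) or (r = T, q = T, s = T), and the consequent holds there. If r is false, the consequent reduces to true regardless of the other variables. Either way the consequent holds.

(←) This fails. Under r = T, q = F, s = T, the left side is false but the right side is true.

Not equivalent: only (⇒) holds.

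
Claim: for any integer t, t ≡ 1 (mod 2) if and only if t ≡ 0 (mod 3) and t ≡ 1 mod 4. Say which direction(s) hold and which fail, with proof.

Only the converse holds.

(⟹) This fails: t = 1 gives 1 ≡ 1 (mod 2) but 1 ≡ 1 (mod 3), so the conjunction on the right does not hold.

(⟸) Conversely, if t ≡ 0 (mod 3) and t ≡ 1 (mod 4), then by the Chinese remainder theorem t ≡ 9 (mod 12). Since 9 ≡ 1 (mod 2) and 2 ∣ 12, we get t ≡ 1 (mod 2).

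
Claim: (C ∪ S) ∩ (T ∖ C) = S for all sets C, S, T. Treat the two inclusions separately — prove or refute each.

(⟹) Let x ∈ (C ∪ S) ∩ (T ∖ C). Then x ∈ S ∩ T and x ∉ C, from which x ∈ S.

(⟸) This inclusion fails. Take C = ∅, S = {1}, T = ∅; then 1 ∈ S but 1 ∉ (C ∪ S) ∩ (T ∖ C).

Only the forward inclusion holds.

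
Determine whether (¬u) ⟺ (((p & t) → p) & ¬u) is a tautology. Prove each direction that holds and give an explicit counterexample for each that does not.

The biconditional holds.

[⇒] Assume the antecedent. If u is true, the antecedent cannot hold. If u is false, ((p & t) → p) & ¬u reduces to true regardless of the other variables. Either way ((p & t) → p) & ¬u holds.

[⇐] Assume the antecedent. If u is true, the antecedent cannot hold. If u is false, ¬u reduces to true regardless of the other variables. Either way ¬u holds.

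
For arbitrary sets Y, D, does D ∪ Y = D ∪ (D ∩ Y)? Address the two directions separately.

Only the reverse inclusion holds.

(⊆) This inclusion fails. Take Y = {1}, D = ∅; then 1 ∈ D ∪ Y but 1 ∉ D ∪ (D ∩ Y).

(⊇) Let x ∈ D ∪ (D ∩ Y). Then either x ∈ D and x ∉ Y; or x ∈ Y ∩ D. In each case x ∈ D ∪ Y, so D ∪ (D ∩ Y) ⊆ D ∪ Y.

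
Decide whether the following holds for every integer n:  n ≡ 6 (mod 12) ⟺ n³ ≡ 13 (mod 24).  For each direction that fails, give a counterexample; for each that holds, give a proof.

(⇒) This fails: take n = 6. Then 6 ≡ 6 (mod 12), but 6³ = 216 ≡ 0 (mod 24), not 13.

(⇐) This fails: take n = 13. Then 13³ = 2197 ≡ 13 (mod 24), yet 13 ≡ 1 (mod 12), not 6.

Neither implication holds.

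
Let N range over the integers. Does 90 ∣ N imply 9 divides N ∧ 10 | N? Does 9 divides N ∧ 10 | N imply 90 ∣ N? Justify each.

(⟹) If 90 ∣ N, write N = 90q. Since 90 = 10·9, N = 9·(10q), so 9 ∣ N; and since 90 = 9·10, N = 10·(9q), so 10 ∣ N.

(⟸) Suppose 9 ∣ N and 10 ∣ N. Any common multiple of 9 and 10 is a multiple of their lcm; here gcd(9, 10) = 1, so lcm(9, 10) = 9·10 = 90, so 90 ∣ N.

Both directions hold; the statement is true.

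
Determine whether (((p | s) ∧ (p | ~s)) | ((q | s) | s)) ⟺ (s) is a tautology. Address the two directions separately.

Not equivalent: only (⇐) holds.

Forward direction. This fails. Under p = T, q = F, s = F, the left side is true but the right side is false.

Converse. Assume the antecedent. If p is true, the consequent reduces to true regardless of the other variables. If p is false, the antecedent forces (p = F, q = F, s = T) or (p = F, q = T, s = T), and the consequent holds there. Either way the consequent holds.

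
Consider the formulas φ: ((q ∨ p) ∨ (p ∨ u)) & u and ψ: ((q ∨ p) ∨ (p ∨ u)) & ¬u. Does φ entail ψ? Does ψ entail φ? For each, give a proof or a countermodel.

Neither implication holds.

Forward direction. This fails. Under u = T, q = F, p = F, the left side is true but the right side is false.

Converse. This fails. Under u = F, q = T, p = F, the left side is false but the right side is true.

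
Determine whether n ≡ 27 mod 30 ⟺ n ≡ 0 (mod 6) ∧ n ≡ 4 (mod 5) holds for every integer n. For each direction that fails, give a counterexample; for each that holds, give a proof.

Both directions fail.

(→) This fails: n = 27 gives 27 ≡ 27 (mod 30) but 27 ≡ 3 (mod 6), so the conjunction on the right does not hold.

(←) This fails: n = 24 satisfies both congruences on the right (24 ≡ 0 mod 6 and 24 ≡ 4 mod 5) yet 24 ≡ 24 (mod 30), not 27.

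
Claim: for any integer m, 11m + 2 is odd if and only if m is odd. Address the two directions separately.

Equivalent; both directions hold.

(⟹) Suppose 11m + 2 is odd. Since 11 is odd, 11m and m have the same parity, so 11m + 2 ≡ m + 2 (mod 2). As 2 is even, 11m + 2 is odd exactly when m is odd. Thus m is odd.

(⟸) Conversely, suppose m is odd; write m = 2j + 1. Then 11m + 2 = 11·(2j + 1) + 2 = 2·11j + 13, which is odd.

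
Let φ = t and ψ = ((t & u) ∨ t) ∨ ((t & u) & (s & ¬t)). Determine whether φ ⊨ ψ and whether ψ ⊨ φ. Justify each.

Both directions hold; the statement is true.

(⟸) Assume the antecedent. If t is true, t reduces to true regardless of the other variables. If t is false, the antecedent cannot hold. Either way t holds.

(⟹) Assume the antecedent. If t is true, the consequent reduces to true regardless of the other variables. If t is false, the antecedent cannot hold. Either way the consequent holds.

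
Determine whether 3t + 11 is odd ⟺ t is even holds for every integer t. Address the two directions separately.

(⟹) Suppose 3t + 11 is odd. Since 3 is odd, 3t and t have the same parity, so 3t + 11 ≡ t + 11 (mod 2). As 11 is odd, 3t + 11 is odd exactly when t is even. Thus t is even.

(⟸) Conversely, suppose t is even; write t = 2j. Then 3t + 11 = 3·(2j) + 11 = 2·3j + 11, which is odd.

Both implications hold.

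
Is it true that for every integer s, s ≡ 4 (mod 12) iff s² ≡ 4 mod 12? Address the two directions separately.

[⇒] Suppose s ≡ 4 (mod 12). Write s = 12j + 4. Then (12j + 4)² = 144j² + 96j + 16 = 12(12j² + 8j + 1) + 4, so s² ≡ 4 (mod 12).

[⇐] This fails: take s = 2. Then 2² = 4 ≡ 4 (mod 12), yet 2 ≡ 2 (mod 12), not 4.

(⇒) holds; (⇐) fails.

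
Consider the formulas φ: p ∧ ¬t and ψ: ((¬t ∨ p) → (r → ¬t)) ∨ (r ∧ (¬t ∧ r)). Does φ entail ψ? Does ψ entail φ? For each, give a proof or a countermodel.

Only the forward direction holds.

(⟹) Assume the antecedent. If t is true, the antecedent cannot hold. If t is false, the consequent reduces to true regardless of the other variables. Either way the consequent holds.

(⟸) This fails. Under t = F, p = F, r = F, the left side is false but the right side is true.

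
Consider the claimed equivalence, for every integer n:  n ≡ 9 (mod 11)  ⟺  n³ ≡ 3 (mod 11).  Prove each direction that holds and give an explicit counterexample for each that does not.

Both directions hold.

(⟹) Suppose n ≡ 9 (mod 11). Write n = 11j + 9. Then (11j + 9)³ = 1331j³ + 3267j² + 2673j + 729 = 11(121j³ + 297j² + 243j + 66) + 3, so n³ ≡ 3 (mod 11).

(⟸) Conversely, suppose n³ ≡ 3 (mod 11). The only residue r in {0, …, 10} with r³ ≡ 3 (mod 11) is r = 9, so n ≡ 9 (mod 11).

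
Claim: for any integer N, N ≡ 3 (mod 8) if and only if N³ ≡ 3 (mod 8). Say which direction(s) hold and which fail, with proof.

Equivalent; both directions hold.

(→) Suppose N ≡ 3 (mod 8). Write N = 8j + 3. Then (8j + 3)³ = 512j³ + 576j² + 216j + 27 = 8(64j³ + 72j² + 27j + 3) + 3, so N³ ≡ 3 (mod 8).

(←) Conversely, suppose N³ ≡ 3 (mod 8). The only residue r in {0, …, 7} with r³ ≡ 3 (mod 8) is r = 3, so N ≡ 3 (mod 8).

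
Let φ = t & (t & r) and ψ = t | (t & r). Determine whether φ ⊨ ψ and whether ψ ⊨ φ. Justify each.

Forward direction. Assume the antecedent. If t is true, t | (t & r) reduces to true regardless of the other variables. If t is false, the antecedent cannot hold. Either way t | (t & r) holds.

Converse. This fails. Under t = T, r = F, the left side is false but the right side is true.

Only the forward direction holds.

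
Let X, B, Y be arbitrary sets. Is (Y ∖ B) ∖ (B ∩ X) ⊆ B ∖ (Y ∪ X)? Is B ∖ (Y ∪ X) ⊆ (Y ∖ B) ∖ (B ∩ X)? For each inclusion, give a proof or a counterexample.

Both inclusions fail.

Forward inclusion. This inclusion fails. Take X = ∅, B = ∅, Y = {1}; then 1 ∈ (Y ∖ B) ∖ (B ∩ X) but 1 ∉ B ∖ (Y ∪ X).

Reverse inclusion. This inclusion fails. Take X = ∅, B = {1}, Y = ∅; then 1 ∈ B ∖ (Y ∪ X) but 1 ∉ (Y ∖ B) ∖ (B ∩ X).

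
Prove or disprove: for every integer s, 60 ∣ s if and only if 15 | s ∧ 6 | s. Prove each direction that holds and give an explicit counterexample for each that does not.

Forward direction. If 60 ∣ s, write s = 60q. Since 60 = 4·15, s = 15·(4q), so 15 ∣ s; and since 60 = 10·6, s = 6·(10q), so 6 ∣ s.

Converse. This fails: take s = 30. Both 15 ∣ 30 and 6 ∣ 30, yet 30 is not a multiple of 60 (since 30 = 0·60 + 30), so 60 ∤ 30.

Only the forward implication holds.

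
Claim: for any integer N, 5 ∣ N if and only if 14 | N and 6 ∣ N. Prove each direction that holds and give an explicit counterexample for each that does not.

Neither implication holds.

Forward direction. This fails: take N = 5. Certainly 5 ∣ 5, but 14 ∤ 5.

Converse. This fails: take N = 42. Both 14 ∣ 42 and 6 ∣ 42, yet 42 is not a multiple of 5 (since 42 = 8·5 + 2), so 5 ∤ 42.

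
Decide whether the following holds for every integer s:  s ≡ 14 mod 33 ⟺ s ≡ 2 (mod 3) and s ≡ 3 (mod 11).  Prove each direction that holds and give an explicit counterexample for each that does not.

Both directions hold.

(⇒) Suppose s ≡ 14 (mod 33); write s = 33j + 14. Since 3 ∣ 33, reducing mod 3 gives s ≡ 14 ≡ 2 (mod 3); since 11 ∣ 33, reducing mod 11 gives s ≡ 14 ≡ 3 (mod 11).

(⇐) Conversely, if s ≡ 2 (mod 3) and s ≡ 3 (mod 11), then by the Chinese remainder theorem s ≡ 14 (mod 33). This is exactly s ≡ 14 (mod 33).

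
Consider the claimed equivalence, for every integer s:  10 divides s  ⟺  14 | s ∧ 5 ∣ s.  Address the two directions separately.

[⇒] This fails: take s = 10. Certainly 10 ∣ 10, but 14 ∤ 10.

[⇐] Suppose 14 ∣ s and 5 ∣ s. Any common multiple of 14 and 5 is a multiple of their lcm; here gcd(14, 5) = 1, so lcm(14, 5) = 14·5 = 70, so 70 ∣ s. Since 10 ∣ 70, it follows that 10 ∣ s.

(⇒) fails; (⇐) holds.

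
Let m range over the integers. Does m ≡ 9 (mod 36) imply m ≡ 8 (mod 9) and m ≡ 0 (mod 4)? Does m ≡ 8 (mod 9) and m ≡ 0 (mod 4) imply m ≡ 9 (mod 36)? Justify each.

Forward direction. This fails: m = 9 gives 9 ≡ 9 (mod 36) but 9 ≡ 0 (mod 9), so the conjunction on the right does not hold.

Converse. This fails: m = 8 satisfies both congruences on the right (8 ≡ 8 mod 9 and 8 ≡ 0 mod 4) yet 8 ≡ 8 (mod 36), not 9.

Neither direction holds.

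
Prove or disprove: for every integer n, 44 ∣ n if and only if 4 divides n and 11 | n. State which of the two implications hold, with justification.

Both directions hold; the statement is true.

(←) Suppose 4 ∣ n and 11 ∣ n. Any common multiple of 4 and 11 is a multiple of their lcm; here gcd(4, 11) = 1, so lcm(4, 11) = 4·11 = 44, so 44 ∣ n.

(→) If 44 ∣ n, write n = 44q. Since 44 = 11·4, n = 4·(11q), so 4 ∣ n; and since 44 = 4·11, n = 11·(4q), so 11 ∣ n.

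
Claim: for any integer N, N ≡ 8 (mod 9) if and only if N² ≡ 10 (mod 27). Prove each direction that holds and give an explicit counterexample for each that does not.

Neither implication holds.

[⇒] This fails: take N = 17. Then 17 ≡ 8 (mod 9), but 17² = 289 ≡ 19 (mod 27), not 10.

[⇐] This fails: take N = 19. Then 19² = 361 ≡ 10 (mod 27), yet 19 ≡ 1 (mod 9), not 8.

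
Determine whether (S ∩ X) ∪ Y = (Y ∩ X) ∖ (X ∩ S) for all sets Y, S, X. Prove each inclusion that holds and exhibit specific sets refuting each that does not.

(⊆) fails; (⊇) holds.

Forward inclusion. This inclusion fails. Take Y = {1}, S = ∅, X = ∅; then 1 ∈ (S ∩ X) ∪ Y but 1 ∉ (Y ∩ X) ∖ (X ∩ S).

Reverse inclusion. Let x ∈ (Y ∩ X) ∖ (X ∩ S). Then x ∈ Y ∩ X and x ∉ S, from which x ∈ (S ∩ X) ∪ Y.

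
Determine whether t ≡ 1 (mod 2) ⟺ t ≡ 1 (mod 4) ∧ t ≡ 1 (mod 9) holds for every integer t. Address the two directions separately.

[⇒] This fails: t = 33 gives 33 ≡ 1 (mod 2) but 33 ≡ 6 (mod 9), so the conjunction on the right does not hold.

[⇐] Conversely, if t ≡ 1 (mod 4) and t ≡ 1 (mod 9), then by the Chinese remainder theorem t ≡ 1 (mod 36). Since 1 ≡ 1 (mod 2) and 2 ∣ 36, we get t ≡ 1 (mod 2).

Not equivalent: only (⇐) holds.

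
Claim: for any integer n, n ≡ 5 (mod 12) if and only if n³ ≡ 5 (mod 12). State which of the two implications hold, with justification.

Both implications hold.

(⇐) For the converse, argue contrapositively. If n ≢ 5 (mod 12), then n is congruent to one of 0, 1, 2, 3, 4, 6, 7, 8, 9, 10, 11 modulo 12, and these give n³ ≡ 0, 1, 8, 3, 4, 0, 7, 8, 9, 4, 11 respectively — never 5.

(⇒) Suppose n ≡ 5 (mod 12). Write n = 12j + 5. Then (12j + 5)³ = 1728j³ + 2160j² + 900j + 125 = 12(144j³ + 180j² + 75j + 10) + 5, so n³ ≡ 5 (mod 12).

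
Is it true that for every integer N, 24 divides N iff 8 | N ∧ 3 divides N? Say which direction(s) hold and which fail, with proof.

The biconditional holds.

(⇒) If 24 ∣ N, write N = 24q. Since 24 = 3·8, N = 8·(3q), so 8 ∣ N; and since 24 = 8·3, N = 3·(8q), so 3 ∣ N.

(⇐) Suppose 8 ∣ N and 3 ∣ N. Any common multiple of 8 and 3 is a multiple of their lcm; here gcd(8, 3) = 1, so lcm(8, 3) = 8·3 = 24, so 24 ∣ N.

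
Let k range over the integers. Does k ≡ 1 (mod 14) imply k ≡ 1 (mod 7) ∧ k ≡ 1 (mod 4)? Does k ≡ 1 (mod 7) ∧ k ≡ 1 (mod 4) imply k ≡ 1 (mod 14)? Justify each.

Only the converse holds.

Forward direction. This fails: k = 15 gives 15 ≡ 1 (mod 14) but 15 ≡ 3 (mod 4), so the conjunction on the right does not hold.

Converse. If k ≡ 1 (mod 7) and k ≡ 1 (mod 4), then by the Chinese remainder theorem k ≡ 1 (mod 28). Since 1 ≡ 1 (mod 14) and 14 ∣ 28, we get k ≡ 1 (mod 14).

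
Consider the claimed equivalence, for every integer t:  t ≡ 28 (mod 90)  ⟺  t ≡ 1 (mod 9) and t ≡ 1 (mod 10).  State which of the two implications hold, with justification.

Both directions fail.

(→) This fails: t = 28 gives 28 ≡ 28 (mod 90) but 28 ≡ 8 (mod 10), so the conjunction on the right does not hold.

(←) This fails: t = 1 satisfies both congruences on the right (1 ≡ 1 mod 9 and 1 ≡ 1 mod 10) yet 1 ≡ 1 (mod 90), not 28.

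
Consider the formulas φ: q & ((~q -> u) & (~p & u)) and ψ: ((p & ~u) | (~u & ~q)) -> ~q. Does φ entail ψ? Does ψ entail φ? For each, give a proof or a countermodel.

Not equivalent: only (⇒) holds.

(⟹) Assume the antecedent. If q is true, the antecedent forces (q = T, u = T, p = F), and ((p & ~u) | (~u & ~q)) -> ~q holds there. If q is false, the antecedent cannot hold. Either way ((p & ~u) | (~u & ~q)) -> ~q holds.

(⟸) This fails. Under q = F, u = F, p = F, the left side is false but the right side is true.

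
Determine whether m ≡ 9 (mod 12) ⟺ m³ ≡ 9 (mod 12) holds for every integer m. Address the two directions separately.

(⇒) Suppose m ≡ 9 (mod 12). Write m = 12j + 9. Then (12j + 9)³ = 1728j³ + 3888j² + 2916j + 729 = 12(144j³ + 324j² + 243j + 60) + 9, so m³ ≡ 9 (mod 12).

(⇐) For the converse, argue contrapositively. If m ≢ 9 (mod 12), then m is congruent to one of 0, 1, 2, 3, 4, 5, 6, 7, 8, 10, 11 modulo 12, and these give m³ ≡ 0, 1, 8, 3, 4, 5, 0, 7, 8, 4, 11 respectively — never 9.

Both directions hold.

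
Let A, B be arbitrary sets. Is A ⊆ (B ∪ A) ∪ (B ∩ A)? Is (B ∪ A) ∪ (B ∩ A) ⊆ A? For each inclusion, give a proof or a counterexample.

(⟹) Let x ∈ A. Then either x ∈ A and x ∉ B; or x ∈ A ∩ B. In each case x ∈ (B ∪ A) ∪ (B ∩ A), so A ⊆ (B ∪ A) ∪ (B ∩ A).

(⟸) This inclusion fails. Take A = ∅, B = {1}; then 1 ∈ (B ∪ A) ∪ (B ∩ A) but 1 ∉ A.

(⊆) holds; (⊇) fails.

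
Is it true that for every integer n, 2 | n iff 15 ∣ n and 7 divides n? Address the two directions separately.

Both directions fail.

(⟹) This fails: take n = 2. Certainly 2 ∣ 2, but 15 ∤ 2.

(⟸) This fails: take n = 105. Both 15 ∣ 105 and 7 ∣ 105, yet 105 is not a multiple of 2 (since 105 = 52·2 + 1), so 2 ∤ 105.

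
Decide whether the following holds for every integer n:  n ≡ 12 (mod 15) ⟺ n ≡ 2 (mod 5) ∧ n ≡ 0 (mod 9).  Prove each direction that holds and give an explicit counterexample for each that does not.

Forward direction. This fails: n = 42 gives 42 ≡ 12 (mod 15) but 42 ≡ 6 (mod 9), so the conjunction on the right does not hold.

Converse. If n ≡ 2 (mod 5) and n ≡ 0 (mod 9), then by the Chinese remainder theorem n ≡ 27 (mod 45). Since 27 ≡ 12 (mod 15) and 15 ∣ 45, we get n ≡ 12 (mod 15).

The forward direction fails; the converse holds.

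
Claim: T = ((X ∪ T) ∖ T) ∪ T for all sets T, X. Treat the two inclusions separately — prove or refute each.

Forward inclusion. Let x ∈ T. Then either x ∈ T and x ∉ X; or x ∈ T ∩ X. In each case x ∈ ((X ∪ T) ∖ T) ∪ T, so T ⊆ ((X ∪ T) ∖ T) ∪ T.

Reverse inclusion. This inclusion fails. Take T = ∅, X = {1}; then 1 ∈ ((X ∪ T) ∖ T) ∪ T but 1 ∉ T.

(⊆) holds; (⊇) fails.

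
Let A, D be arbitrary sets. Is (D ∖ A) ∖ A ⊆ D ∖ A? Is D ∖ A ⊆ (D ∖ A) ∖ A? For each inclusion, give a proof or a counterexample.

Forward inclusion. Let x ∈ (D ∖ A) ∖ A. Then x ∈ D and x ∉ A, from which x ∈ D ∖ A.

Reverse inclusion. Let x ∈ D ∖ A. Then x ∈ D and x ∉ A, from which x ∈ (D ∖ A) ∖ A.

Both inclusions hold.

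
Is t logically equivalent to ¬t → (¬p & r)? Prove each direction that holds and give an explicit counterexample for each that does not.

[⇒] Assume the antecedent. If p is true, the antecedent forces (p = T, r = F, t = T) or (p = T, r = T, t = T), and ¬t → (¬p & r) holds there. If p is false, the antecedent forces (p = F, r = F, t = T) or (p = F, r = T, t = T), and ¬t → (¬p & r) holds there. Either way ¬t → (¬p & r) holds.

[⇐] This fails. Under p = F, r = T, t = F, the left side is false but the right side is true.

Only the forward implication holds.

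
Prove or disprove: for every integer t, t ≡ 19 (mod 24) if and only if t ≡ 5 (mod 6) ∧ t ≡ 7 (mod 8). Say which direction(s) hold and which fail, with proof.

Neither implication holds.

Forward direction. This fails: t = 19 gives 19 ≡ 19 (mod 24) but 19 ≡ 1 (mod 6), so the conjunction on the right does not hold.

Converse. This fails: t = 23 satisfies both congruences on the right (23 ≡ 5 mod 6 and 23 ≡ 7 mod 8) yet 23 ≡ 23 (mod 24), not 19.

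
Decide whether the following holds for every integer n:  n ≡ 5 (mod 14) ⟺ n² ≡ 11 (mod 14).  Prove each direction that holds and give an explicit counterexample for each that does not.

Only the forward direction holds.

(→) Suppose n ≡ 5 (mod 14). Write n = 14j + 5. Then (14j + 5)² = 196j² + 140j + 25 = 14(14j² + 10j + 1) + 11, so n² ≡ 11 (mod 14).

(←) This fails: take n = 9. Then 9² = 81 ≡ 11 (mod 14), yet 9 ≡ 9 (mod 14), not 5.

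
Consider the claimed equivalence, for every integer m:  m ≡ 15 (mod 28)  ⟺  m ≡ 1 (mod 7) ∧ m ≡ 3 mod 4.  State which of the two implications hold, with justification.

(⇒) Suppose m ≡ 15 (mod 28); write m = 28j + 15. Since 7 ∣ 28, reducing mod 7 gives m ≡ 15 ≡ 1 (mod 7); since 4 ∣ 28, reducing mod 4 gives m ≡ 15 ≡ 3 (mod 4).

(⇐) Conversely, if m ≡ 1 (mod 7) and m ≡ 3 (mod 4), then by the Chinese remainder theorem m ≡ 15 (mod 28). This is exactly m ≡ 15 (mod 28).

Equivalent; both directions hold.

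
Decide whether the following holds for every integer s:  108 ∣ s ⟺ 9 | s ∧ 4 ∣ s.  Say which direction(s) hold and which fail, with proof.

[⇒] If 108 ∣ s, write s = 108q. Since 108 = 12·9, s = 9·(12q), so 9 ∣ s; and since 108 = 27·4, s = 4·(27q), so 4 ∣ s.

[⇐] This fails: take s = 36. Both 9 ∣ 36 and 4 ∣ 36, yet 36 is not a multiple of 108 (since 36 = 0·108 + 36), so 108 ∤ 36.

Only the forward direction holds.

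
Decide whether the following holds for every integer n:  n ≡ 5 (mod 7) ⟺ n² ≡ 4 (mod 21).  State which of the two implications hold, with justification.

Neither direction holds.

(⟹) This fails: take n = 12. Then 12 ≡ 5 (mod 7), but 12² = 144 ≡ 18 (mod 21), not 4.

(⟸) This fails: take n = 2. Then 2² = 4 ≡ 4 (mod 21), yet 2 ≡ 2 (mod 7), not 5.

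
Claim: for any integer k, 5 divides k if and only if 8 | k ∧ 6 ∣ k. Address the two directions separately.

(⇒) This fails: take k = 5. Certainly 5 ∣ 5, but 8 ∤ 5.

(⇐) This fails: take k = 24. Both 8 ∣ 24 and 6 ∣ 24, yet 24 is not a multiple of 5 (since 24 = 4·5 + 4), so 5 ∤ 24.

(⇒) fails and (⇐) fails.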